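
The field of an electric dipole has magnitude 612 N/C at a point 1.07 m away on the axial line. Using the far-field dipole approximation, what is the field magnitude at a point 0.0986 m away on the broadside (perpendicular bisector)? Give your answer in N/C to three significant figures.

E ≈ 3.91×10⁵ N/C

Dipole fields scale as 1/r³ in the far field.
The axial field is twice the equatorial field at the same r, so the geometry factor is 1/2.
E₂ = E₁ · (1/2) · (r₁/r₂)³ = 612 · 0.5 · (1.07/0.0986)³.
(r₁/r₂)³ = (10.85)³ = 1278.
E₂ ≈ 3.911×10⁵ N/C.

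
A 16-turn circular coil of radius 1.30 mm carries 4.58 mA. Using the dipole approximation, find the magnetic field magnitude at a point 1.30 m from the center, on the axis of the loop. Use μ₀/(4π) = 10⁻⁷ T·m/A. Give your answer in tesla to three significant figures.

m = NIA = NIπa² = 16·(0.00458)·π·(0.00130)² = 3.891×10⁻⁷ A·m².
On axis B = (μ₀/4π)·2m/r³.
B = 2·(10⁻⁷)·(3.891×10⁻⁷) / (1.30)³ = 3.542×10⁻¹⁴ T.

B ≈ 3.54×10⁻¹⁴ T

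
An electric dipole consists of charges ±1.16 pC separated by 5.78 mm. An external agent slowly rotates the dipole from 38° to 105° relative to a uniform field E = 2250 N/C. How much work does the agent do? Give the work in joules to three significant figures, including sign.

W ≈ 1.58×10⁻¹¹ J

Dipole moment p = qd = (1.16×10⁻¹² C)(0.00578 m) = 6.705×10⁻¹⁵ C·m.
W_ext = ΔU = U(θ₂) − U(θ₁) = −pE cosθ₂ − (−pE cosθ₁) = pE(cosθ₁ − cosθ₂).
W = (6.705×10⁻¹⁵)(2250)·(cos38° − cos105°) = (1.509×10⁻¹¹)·(+1.0468) = 1.579×10⁻¹¹ J.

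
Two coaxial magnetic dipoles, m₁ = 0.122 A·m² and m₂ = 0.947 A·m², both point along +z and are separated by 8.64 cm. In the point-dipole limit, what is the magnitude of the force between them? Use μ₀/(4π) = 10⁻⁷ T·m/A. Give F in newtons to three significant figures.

F ≈ 0.00124 N

On-axis B of dipole 1: B = (μ₀/4π)·2m₁/r³. Force on dipole 2: F = m₂·dB/dr.
dB/dr = −(μ₀/4π)·6m₁/r⁴, so |F| = (μ₀/4π)·6m₁m₂/r⁴.
F = 6(10⁻⁷)(0.122)(0.947)/(0.0864)⁴ = 0.001244 N.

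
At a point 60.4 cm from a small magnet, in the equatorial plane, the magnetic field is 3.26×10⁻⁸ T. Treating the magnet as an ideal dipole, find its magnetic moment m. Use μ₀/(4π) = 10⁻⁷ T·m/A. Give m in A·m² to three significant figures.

In the equatorial plane B = (μ₀/4π)·m/r³, so m = Br³·4π/(μ₀).
m = (3.26×10⁻⁸)·(0.604)³ / (10⁻⁷) = 0.07183 A·m².

m ≈ 0.0718 A·m²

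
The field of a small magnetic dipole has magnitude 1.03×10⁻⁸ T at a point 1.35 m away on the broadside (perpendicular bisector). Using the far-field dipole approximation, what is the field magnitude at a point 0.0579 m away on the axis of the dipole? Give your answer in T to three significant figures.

Dipole fields scale as 1/r³ in the far field.
The axial field is twice the equatorial field at the same r, so the geometry factor is 2/1.
B₂ = B₁ · (2/1) · (r₁/r₂)³ = 1.03×10⁻⁸ · 2 · (1.35/0.0579)³.
(r₁/r₂)³ = (23.32)³ = 1.268e+04.
B₂ ≈ 2.611×10⁻⁴ T.

B ≈ 2.61×10⁻⁴ T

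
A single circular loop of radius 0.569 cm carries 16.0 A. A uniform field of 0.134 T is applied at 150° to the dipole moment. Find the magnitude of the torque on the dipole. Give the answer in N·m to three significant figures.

Magnetic moment m = IA = Iπa² = (16.0)·π·(0.00569)² = 0.001627 A·m².
Torque on a magnetic dipole: τ = mB sinθ.
τ = (0.001627)(0.134)·sin150° = 1.090×10⁻⁴ N·m.

τ ≈ 1.09×10⁻⁴ N·m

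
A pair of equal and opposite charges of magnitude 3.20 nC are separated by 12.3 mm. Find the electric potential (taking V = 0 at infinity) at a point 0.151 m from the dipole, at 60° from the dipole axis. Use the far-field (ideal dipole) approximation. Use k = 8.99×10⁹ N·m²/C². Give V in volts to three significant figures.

V ≈ 7.76 V

Dipole moment p = qd = (3.20×10⁻⁹ C)(0.0123 m) = 3.936×10⁻¹¹ C·m.
The dipole potential is V = kp cosθ / r².
V = (8.99×10⁹)(3.936×10⁻¹¹)·cos60° / (0.151)² = 7.759 V.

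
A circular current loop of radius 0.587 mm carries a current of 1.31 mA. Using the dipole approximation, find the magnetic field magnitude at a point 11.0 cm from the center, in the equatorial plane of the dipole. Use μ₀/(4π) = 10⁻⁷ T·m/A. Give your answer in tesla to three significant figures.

B ≈ 1.07×10⁻¹³ T

Magnetic moment m = IA = Iπa² = (0.00131)·π·(5.87×10⁻⁴)² = 1.418×10⁻⁹ A·m².
In the equatorial plane B = (μ₀/4π)·m/r³ (half the axial value).
B = (10⁻⁷)·(1.418×10⁻⁹) / (0.110)³ = 1.065×10⁻¹³ T.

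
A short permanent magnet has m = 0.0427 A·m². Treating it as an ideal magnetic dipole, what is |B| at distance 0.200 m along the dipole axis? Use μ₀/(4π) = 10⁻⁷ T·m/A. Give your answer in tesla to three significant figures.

B ≈ 1.07×10⁻⁶ T

On axis B = (μ₀/4π)·2m/r³.
B = 2·(10⁻⁷)·(0.0427) / (0.200)³ = 1.067×10⁻⁶ T.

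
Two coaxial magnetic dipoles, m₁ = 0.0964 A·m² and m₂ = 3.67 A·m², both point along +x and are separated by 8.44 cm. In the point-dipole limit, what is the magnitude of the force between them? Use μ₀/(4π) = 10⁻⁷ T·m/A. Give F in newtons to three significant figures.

F ≈ 0.00418 N

On-axis B of dipole 1: B = (μ₀/4π)·2m₁/r³. Force on dipole 2: F = m₂·dB/dr.
dB/dr = −(μ₀/4π)·6m₁/r⁴, so |F| = (μ₀/4π)·6m₁m₂/r⁴.
F = 6(10⁻⁷)(0.0964)(3.67)/(0.0844)⁴ = 0.004183 N.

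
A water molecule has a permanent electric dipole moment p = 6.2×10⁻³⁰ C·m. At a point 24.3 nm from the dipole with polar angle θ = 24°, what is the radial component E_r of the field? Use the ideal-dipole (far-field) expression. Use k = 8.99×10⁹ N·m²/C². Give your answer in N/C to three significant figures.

For a dipole, E_r = (2kp cosθ)/r³.
kp/r³ = (8.99×10⁹)(6.20×10⁻³⁰)/(2.43×10⁻⁸)³ = 3884 N/C.
E_r = 2·3884·cos24° = 7097 N/C.

E_r ≈ 7100 N/C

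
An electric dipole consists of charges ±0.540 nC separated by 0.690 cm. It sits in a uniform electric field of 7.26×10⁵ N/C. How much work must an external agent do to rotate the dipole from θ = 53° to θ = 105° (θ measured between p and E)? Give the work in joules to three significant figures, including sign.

W ≈ 2.33×10⁻⁶ J

Dipole moment p = qd = (5.40×10⁻¹⁰ C)(0.00690 m) = 3.726×10⁻¹² C·m.
W_ext = ΔU = U(θ₂) − U(θ₁) = −pE cosθ₂ − (−pE cosθ₁) = pE(cosθ₁ − cosθ₂).
W = (3.726×10⁻¹²)(7.26×10⁵)·(cos53° − cos105°) = (2.705×10⁻⁶)·(+0.8606) = 2.328×10⁻⁶ J.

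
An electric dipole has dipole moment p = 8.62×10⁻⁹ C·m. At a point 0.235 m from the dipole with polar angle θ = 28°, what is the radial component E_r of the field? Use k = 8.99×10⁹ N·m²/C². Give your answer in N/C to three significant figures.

E_r ≈ 1.05×10⁴ N/C

For a dipole, E_r = (2kp cosθ)/r³.
kp/r³ = (8.99×10⁹)(8.62×10⁻⁹)/(0.235)³ = 5971 N/C.
E_r = 2·5971·cos28° = 1.054×10⁴ N/C.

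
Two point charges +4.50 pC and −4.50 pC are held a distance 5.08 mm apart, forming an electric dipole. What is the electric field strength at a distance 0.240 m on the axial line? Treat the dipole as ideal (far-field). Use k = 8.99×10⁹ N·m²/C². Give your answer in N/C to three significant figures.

Dipole moment p = qd = (4.50×10⁻¹² C)(0.00508 m) = 2.286×10⁻¹⁴ C·m.
On the dipole axis E = 2kp/r³.
E = 2·(8.99×10⁹)(2.286×10⁻¹⁴) / (0.240)³ = 0.02973 N/C.

E ≈ 0.0297 N/C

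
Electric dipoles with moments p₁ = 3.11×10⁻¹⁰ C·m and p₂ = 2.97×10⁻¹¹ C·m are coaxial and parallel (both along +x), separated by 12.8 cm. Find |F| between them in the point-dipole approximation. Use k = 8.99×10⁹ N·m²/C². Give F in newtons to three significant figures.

On-axis field of dipole 1 at distance r: E = 2kp₁/r³. Force on dipole 2 is F = p₂·dE/dr (gradient along axis).
dE/dr = −6kp₁/r⁴, so |F| = 6kp₁p₂/r⁴ (attractive for aligned moments).
F = 6(8.99×10⁹)(3.11×10⁻¹⁰)(2.97×10⁻¹¹)/(0.128)⁴ = 1.856×10⁻⁶ N.

F ≈ 1.86×10⁻⁶ N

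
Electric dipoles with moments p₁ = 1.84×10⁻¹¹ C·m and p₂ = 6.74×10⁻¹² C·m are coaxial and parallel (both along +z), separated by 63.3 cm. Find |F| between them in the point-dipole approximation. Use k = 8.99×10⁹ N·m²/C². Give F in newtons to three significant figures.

On-axis field of dipole 1 at distance r: E = 2kp₁/r³. Force on dipole 2 is F = p₂·dE/dr (gradient along axis).
dE/dr = −6kp₁/r⁴, so |F| = 6kp₁p₂/r⁴ (attractive for aligned moments).
F = 6(8.99×10⁹)(1.84×10⁻¹¹)(6.74×10⁻¹²)/(0.633)⁴ = 4.167×10⁻¹¹ N.

F ≈ 4.17×10⁻¹¹ N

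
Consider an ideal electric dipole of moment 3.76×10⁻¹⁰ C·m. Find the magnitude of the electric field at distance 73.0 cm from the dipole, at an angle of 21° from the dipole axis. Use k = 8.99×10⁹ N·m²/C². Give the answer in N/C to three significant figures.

E ≈ 16.5 N/C

At angle θ the dipole field magnitude is E = (kp/r³)·√(1 + 3cos²θ).
kp/r³ = (8.99×10⁹)(3.76×10⁻¹⁰) / (0.730)³ = 8.689 N/C.
√(1 + 3cos²21°) = √(1 + 3·0.8716) = √3.6147 ≈ 1.9012.
E ≈ 8.689 × 1.901 = 16.52 N/C.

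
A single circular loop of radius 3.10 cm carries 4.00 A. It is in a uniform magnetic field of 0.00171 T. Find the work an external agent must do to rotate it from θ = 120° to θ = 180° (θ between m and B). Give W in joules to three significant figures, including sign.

W ≈ 1.03×10⁻⁵ J

Magnetic moment m = IA = Iπa² = (4.00)·π·(0.0310)² = 0.01208 A·m².
W_ext = ΔU = −mB cosθ₂ + mB cosθ₁ = mB(cosθ₁ − cosθ₂).
W = (0.01208)(0.00171)·(cos120° − cos180°) = (2.066×10⁻⁵)·(+0.5000) = 1.033×10⁻⁵ J.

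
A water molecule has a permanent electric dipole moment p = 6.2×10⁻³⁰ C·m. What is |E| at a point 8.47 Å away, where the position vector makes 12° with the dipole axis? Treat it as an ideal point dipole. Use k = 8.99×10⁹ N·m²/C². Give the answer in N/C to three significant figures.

At angle θ the dipole field magnitude is E = (kp/r³)·√(1 + 3cos²θ).
kp/r³ = (8.99×10⁹)(6.20×10⁻³⁰) / (8.47×10⁻¹⁰)³ = 9.173×10⁷ N/C.
√(1 + 3cos²12°) = √(1 + 3·0.9568) = √3.8703 ≈ 1.9673.
E ≈ 9.173×10⁷ × 1.967 = 1.805×10⁸ N/C.

E ≈ 1.80×10⁸ N/C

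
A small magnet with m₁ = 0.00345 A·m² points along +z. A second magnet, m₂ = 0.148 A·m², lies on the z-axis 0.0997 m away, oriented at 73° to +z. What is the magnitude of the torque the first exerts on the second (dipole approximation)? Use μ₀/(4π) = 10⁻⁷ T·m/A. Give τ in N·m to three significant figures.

τ ≈ 9.85×10⁻⁸ N·m

Dipole B is on the axis of dipole A, so B₁ there is axial: B₁ = (μ₀/4π)·2m₁/r³ along +z.
B₁ = 2(10⁻⁷)(0.00345)/(0.0997)³ = 6.962×10⁻⁷ T.
τ = m₂ B₁ sinθ.
τ = (0.148)(6.962×10⁻⁷)·sin73° = 9.854×10⁻⁸ N·m.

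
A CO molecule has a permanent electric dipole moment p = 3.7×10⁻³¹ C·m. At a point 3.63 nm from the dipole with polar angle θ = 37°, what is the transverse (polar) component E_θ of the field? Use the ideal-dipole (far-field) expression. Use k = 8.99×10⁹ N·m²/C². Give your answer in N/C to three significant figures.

For a dipole, E_θ = (kp sinθ)/r³.
kp/r³ = (8.99×10⁹)(3.70×10⁻³¹)/(3.63×10⁻⁹)³ = 6.954×10⁴ N/C.
E_θ = 6.954×10⁴·sin37° = 4.185×10⁴ N/C.

E_θ ≈ 4.19×10⁴ N/C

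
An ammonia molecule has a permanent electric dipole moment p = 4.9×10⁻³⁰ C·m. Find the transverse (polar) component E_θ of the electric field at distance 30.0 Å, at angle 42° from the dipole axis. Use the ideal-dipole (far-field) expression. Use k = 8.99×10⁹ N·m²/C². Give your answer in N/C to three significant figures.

E_θ ≈ 1.09×10⁶ N/C

For a dipole, E_θ = (kp sinθ)/r³.
kp/r³ = (8.99×10⁹)(4.90×10⁻³⁰)/(3.00×10⁻⁹)³ = 1.632×10⁶ N/C.
E_θ = 1.632×10⁶·sin42° = 1.092×10⁶ N/C.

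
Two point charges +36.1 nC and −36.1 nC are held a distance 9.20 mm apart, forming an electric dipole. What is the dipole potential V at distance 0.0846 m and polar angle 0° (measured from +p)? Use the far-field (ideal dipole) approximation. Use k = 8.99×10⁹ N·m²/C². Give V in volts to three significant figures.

Dipole moment p = qd = (3.61×10⁻⁸ C)(0.00920 m) = 3.321×10⁻¹⁰ C·m.
The dipole potential is V = kp cosθ / r².
V = (8.99×10⁹)(3.321×10⁻¹⁰)·cos0° / (0.0846)² = 417.1 V.

V ≈ 417 V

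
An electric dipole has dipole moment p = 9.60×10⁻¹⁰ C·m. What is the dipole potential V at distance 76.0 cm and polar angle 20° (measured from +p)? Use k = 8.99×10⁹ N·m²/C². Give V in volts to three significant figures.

V ≈ 14.0 V

The dipole potential is V = kp cosθ / r².
V = (8.99×10⁹)(9.60×10⁻¹⁰)·cos20° / (0.760)² = 14.04 V.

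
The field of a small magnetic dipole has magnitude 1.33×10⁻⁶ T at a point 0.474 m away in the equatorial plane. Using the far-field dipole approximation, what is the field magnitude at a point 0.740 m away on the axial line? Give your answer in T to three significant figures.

Dipole fields scale as 1/r³ in the far field.
The axial field is twice the equatorial field at the same r, so the geometry factor is 2/1.
B₂ = B₁ · (2/1) · (r₁/r₂)³ = 1.33×10⁻⁶ · 2 · (0.474/0.740)³.
(r₁/r₂)³ = (0.6405)³ = 0.2628.
B₂ ≈ 6.991×10⁻⁷ T.

B ≈ 6.99×10⁻⁷ T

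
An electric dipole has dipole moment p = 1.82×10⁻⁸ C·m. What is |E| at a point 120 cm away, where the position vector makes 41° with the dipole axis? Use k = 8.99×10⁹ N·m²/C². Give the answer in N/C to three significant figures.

E ≈ 156 N/C

At angle θ the dipole field magnitude is E = (kp/r³)·√(1 + 3cos²θ).
kp/r³ = (8.99×10⁹)(1.82×10⁻⁸) / (1.20)³ = 94.69 N/C.
√(1 + 3cos²41°) = √(1 + 3·0.5696) = √2.7088 ≈ 1.6458.
E ≈ 94.69 × 1.646 = 155.8 N/C.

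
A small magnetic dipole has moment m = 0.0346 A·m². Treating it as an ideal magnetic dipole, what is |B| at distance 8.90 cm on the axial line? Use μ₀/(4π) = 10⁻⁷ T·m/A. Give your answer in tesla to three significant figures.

B ≈ 9.82×10⁻⁶ T

On axis B = (μ₀/4π)·2m/r³.
B = 2·(10⁻⁷)·(0.0346) / (0.0890)³ = 9.816×10⁻⁶ T.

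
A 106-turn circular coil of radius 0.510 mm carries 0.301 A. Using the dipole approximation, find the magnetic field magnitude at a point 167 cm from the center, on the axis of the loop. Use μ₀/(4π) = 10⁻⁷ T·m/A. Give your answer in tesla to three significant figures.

m = NIA = NIπa² = 106·(0.301)·π·(5.10×10⁻⁴)² = 2.607×10⁻⁵ A·m².
On axis B = (μ₀/4π)·2m/r³.
B = 2·(10⁻⁷)·(2.607×10⁻⁵) / (1.67)³ = 1.119×10⁻¹² T.

B ≈ 1.12×10⁻¹² T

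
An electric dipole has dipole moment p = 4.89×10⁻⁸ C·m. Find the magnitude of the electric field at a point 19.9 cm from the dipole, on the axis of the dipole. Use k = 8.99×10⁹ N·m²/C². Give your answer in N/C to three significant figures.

E ≈ 1.12×10⁵ N/C

On the dipole axis E = 2kp/r³.
E = 2·(8.99×10⁹)(4.89×10⁻⁸) / (0.199)³ = 1.116×10⁵ N/C.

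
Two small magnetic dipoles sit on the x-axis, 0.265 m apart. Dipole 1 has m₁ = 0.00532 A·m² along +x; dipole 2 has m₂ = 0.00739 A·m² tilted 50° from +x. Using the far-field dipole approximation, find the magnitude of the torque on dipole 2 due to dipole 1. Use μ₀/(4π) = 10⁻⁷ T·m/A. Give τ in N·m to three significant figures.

Dipole B is on the axis of dipole A, so B₁ there is axial: B₁ = (μ₀/4π)·2m₁/r³ along +x.
B₁ = 2(10⁻⁷)(0.00532)/(0.265)³ = 5.717×10⁻⁸ T.
τ = m₂ B₁ sinθ.
τ = (0.00739)(5.717×10⁻⁸)·sin50° = 3.237×10⁻¹⁰ N·m.

τ ≈ 3.24×10⁻¹⁰ N·m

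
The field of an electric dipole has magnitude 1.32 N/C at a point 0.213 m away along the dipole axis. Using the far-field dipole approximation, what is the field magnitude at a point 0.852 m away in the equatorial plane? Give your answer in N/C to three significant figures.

Dipole fields scale as 1/r³ in the far field.
The axial field is twice the equatorial field at the same r, so the geometry factor is 1/2.
E₂ = E₁ · (1/2) · (r₁/r₂)³ = 1.32 · 0.5 · (0.213/0.852)³.
(r₁/r₂)³ = (0.25)³ = 0.01562.
E₂ ≈ 0.01031 N/C.

E ≈ 0.0103 N/C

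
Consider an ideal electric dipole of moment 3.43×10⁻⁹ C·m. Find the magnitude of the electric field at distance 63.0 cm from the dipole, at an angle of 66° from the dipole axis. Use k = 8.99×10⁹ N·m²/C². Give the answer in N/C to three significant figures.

At angle θ the dipole field magnitude is E = (kp/r³)·√(1 + 3cos²θ).
kp/r³ = (8.99×10⁹)(3.43×10⁻⁹) / (0.630)³ = 123.3 N/C.
√(1 + 3cos²66°) = √(1 + 3·0.1654) = √1.4963 ≈ 1.2232.
E ≈ 123.3 × 1.223 = 150.8 N/C.

E ≈ 151 N/C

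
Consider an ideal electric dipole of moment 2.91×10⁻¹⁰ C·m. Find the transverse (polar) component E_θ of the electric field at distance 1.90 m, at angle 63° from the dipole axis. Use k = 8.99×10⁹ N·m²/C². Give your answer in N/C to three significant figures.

For a dipole, E_θ = (kp sinθ)/r³.
kp/r³ = (8.99×10⁹)(2.91×10⁻¹⁰)/(1.90)³ = 0.3814 N/C.
E_θ = 0.3814·sin63° = 0.3398 N/C.

E_θ ≈ 0.340 N/C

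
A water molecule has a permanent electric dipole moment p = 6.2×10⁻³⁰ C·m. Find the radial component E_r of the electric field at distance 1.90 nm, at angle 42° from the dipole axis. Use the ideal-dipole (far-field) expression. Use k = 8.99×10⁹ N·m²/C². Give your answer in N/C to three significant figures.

E_r ≈ 1.21×10⁷ N/C

For a dipole, E_r = (2kp cosθ)/r³.
kp/r³ = (8.99×10⁹)(6.20×10⁻³⁰)/(1.90×10⁻⁹)³ = 8.126×10⁶ N/C.
E_r = 2·8.126×10⁶·cos42° = 1.208×10⁷ N/C.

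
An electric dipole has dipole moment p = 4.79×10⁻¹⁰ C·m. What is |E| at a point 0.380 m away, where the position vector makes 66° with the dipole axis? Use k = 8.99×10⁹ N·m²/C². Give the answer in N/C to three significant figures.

At angle θ the dipole field magnitude is E = (kp/r³)·√(1 + 3cos²θ).
kp/r³ = (8.99×10⁹)(4.79×10⁻¹⁰) / (0.380)³ = 78.48 N/C.
√(1 + 3cos²66°) = √(1 + 3·0.1654) = √1.4963 ≈ 1.2232.
E ≈ 78.48 × 1.223 = 96.00 N/C.

E ≈ 96.0 N/C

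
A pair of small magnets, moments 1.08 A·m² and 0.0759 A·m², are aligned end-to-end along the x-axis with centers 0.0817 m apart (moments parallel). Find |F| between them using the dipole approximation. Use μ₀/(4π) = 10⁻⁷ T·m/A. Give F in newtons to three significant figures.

On-axis B of dipole 1: B = (μ₀/4π)·2m₁/r³. Force on dipole 2: F = m₂·dB/dr.
dB/dr = −(μ₀/4π)·6m₁/r⁴, so |F| = (μ₀/4π)·6m₁m₂/r⁴.
F = 6(10⁻⁷)(1.08)(0.0759)/(0.0817)⁴ = 0.001104 N.

F ≈ 0.00110 N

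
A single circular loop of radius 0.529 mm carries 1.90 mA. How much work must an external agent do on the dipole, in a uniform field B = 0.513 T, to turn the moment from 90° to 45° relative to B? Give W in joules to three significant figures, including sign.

W ≈ -6.06×10⁻¹⁰ J

Magnetic moment m = IA = Iπa² = (0.00190)·π·(5.29×10⁻⁴)² = 1.67×10⁻⁹ A·m².
W_ext = ΔU = −mB cosθ₂ + mB cosθ₁ = mB(cosθ₁ − cosθ₂).
W = (1.67×10⁻⁹)(0.513)·(cos90° − cos45°) = (8.567×10⁻¹⁰)·(-0.7071) = -6.058×10⁻¹⁰ J.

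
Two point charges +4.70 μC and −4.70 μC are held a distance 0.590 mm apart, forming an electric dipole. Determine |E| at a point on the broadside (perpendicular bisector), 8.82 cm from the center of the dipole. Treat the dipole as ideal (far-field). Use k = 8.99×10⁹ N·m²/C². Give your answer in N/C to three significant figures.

E ≈ 3.63×10⁴ N/C

Dipole moment p = qd = (4.70×10⁻⁶ C)(5.90×10⁻⁴ m) = 2.773×10⁻⁹ C·m.
In the equatorial plane E = kp/r³.
E = (8.99×10⁹)(2.773×10⁻⁹) / (0.0882)³ = 3.633×10⁴ N/C.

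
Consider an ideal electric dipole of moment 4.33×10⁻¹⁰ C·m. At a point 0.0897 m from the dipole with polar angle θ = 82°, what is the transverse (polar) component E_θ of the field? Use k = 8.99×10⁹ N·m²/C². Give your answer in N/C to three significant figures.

E_θ ≈ 5340 N/C

For a dipole, E_θ = (kp sinθ)/r³.
kp/r³ = (8.99×10⁹)(4.33×10⁻¹⁰)/(0.0897)³ = 5393 N/C.
E_θ = 5393·sin82° = 5341 N/C.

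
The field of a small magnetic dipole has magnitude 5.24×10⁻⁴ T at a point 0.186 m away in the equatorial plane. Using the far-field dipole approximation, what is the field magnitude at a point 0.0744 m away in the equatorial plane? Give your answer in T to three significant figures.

B ≈ 0.00819 T

Dipole fields scale as 1/r³ in the far field; the geometry is the same at both points.
B₂ = B₁ · (r₁/r₂)³ = 5.24×10⁻⁴ · (0.186/0.0744)³.
(r₁/r₂)³ = (2.5)³ = 15.62.
B₂ ≈ 0.008188 T.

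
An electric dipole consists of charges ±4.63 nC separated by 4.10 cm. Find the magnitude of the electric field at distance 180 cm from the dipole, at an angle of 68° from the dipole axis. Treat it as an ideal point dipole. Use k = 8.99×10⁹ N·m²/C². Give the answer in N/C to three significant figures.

Dipole moment p = qd = (4.63×10⁻⁹ C)(0.0410 m) = 1.898×10⁻¹⁰ C·m.
At angle θ the dipole field magnitude is E = (kp/r³)·√(1 + 3cos²θ).
kp/r³ = (8.99×10⁹)(1.898×10⁻¹⁰) / (1.80)³ = 0.2926 N/C.
√(1 + 3cos²68°) = √(1 + 3·0.1403) = √1.4210 ≈ 1.1921.
E ≈ 0.2926 × 1.192 = 0.3488 N/C.

E ≈ 0.349 N/C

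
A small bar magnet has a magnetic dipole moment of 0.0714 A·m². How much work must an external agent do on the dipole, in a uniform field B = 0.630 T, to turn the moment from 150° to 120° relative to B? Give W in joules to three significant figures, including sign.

W ≈ -0.0165 J

W_ext = ΔU = −mB cosθ₂ + mB cosθ₁ = mB(cosθ₁ − cosθ₂).
W = (0.0714)(0.630)·(cos150° − cos120°) = (0.04498)·(-0.3660) = -0.01646 J.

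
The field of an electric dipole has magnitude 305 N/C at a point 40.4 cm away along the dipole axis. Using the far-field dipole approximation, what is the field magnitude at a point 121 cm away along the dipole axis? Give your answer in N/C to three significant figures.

E ≈ 11.4 N/C

Dipole fields scale as 1/r³ in the far field; the geometry is the same at both points.
E₂ = E₁ · (r₁/r₂)³ = 305 · (40.4/121)³.
(r₁/r₂)³ = (0.3339)³ = 0.03722.
E₂ ≈ 11.35 N/C.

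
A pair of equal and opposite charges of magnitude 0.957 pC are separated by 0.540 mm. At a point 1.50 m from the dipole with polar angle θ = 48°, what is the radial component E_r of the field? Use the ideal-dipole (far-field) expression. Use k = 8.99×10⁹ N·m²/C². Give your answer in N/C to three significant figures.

Dipole moment p = qd = (9.57×10⁻¹³ C)(5.40×10⁻⁴ m) = 5.168×10⁻¹⁶ C·m.
For a dipole, E_r = (2kp cosθ)/r³.
kp/r³ = (8.99×10⁹)(5.168×10⁻¹⁶)/(1.50)³ = 1.377×10⁻⁶ N/C.
E_r = 2·1.377×10⁻⁶·cos48° = 1.842×10⁻⁶ N/C.

E_r ≈ 1.84×10⁻⁶ N/C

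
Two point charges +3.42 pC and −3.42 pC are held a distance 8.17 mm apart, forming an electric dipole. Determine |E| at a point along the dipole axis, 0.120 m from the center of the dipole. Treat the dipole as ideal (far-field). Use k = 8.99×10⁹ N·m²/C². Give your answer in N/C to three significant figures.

Dipole moment p = qd = (3.42×10⁻¹² C)(0.00817 m) = 2.794×10⁻¹⁴ C·m.
On the dipole axis E = 2kp/r³.
E = 2·(8.99×10⁹)(2.794×10⁻¹⁴) / (0.120)³ = 0.2907 N/C.

E ≈ 0.291 N/C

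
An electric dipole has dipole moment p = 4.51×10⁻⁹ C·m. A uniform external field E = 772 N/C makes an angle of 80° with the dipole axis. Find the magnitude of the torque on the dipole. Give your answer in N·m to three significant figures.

Torque on an electric dipole: τ = pE sinθ.
τ = (4.51×10⁻⁹)(772)·sin80° = 3.429×10⁻⁶ N·m.

τ ≈ 3.43×10⁻⁶ N·m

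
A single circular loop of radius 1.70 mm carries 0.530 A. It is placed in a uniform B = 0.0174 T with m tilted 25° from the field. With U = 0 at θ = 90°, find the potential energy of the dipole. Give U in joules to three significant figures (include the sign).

U ≈ -7.59×10⁻⁸ J

Magnetic moment m = IA = Iπa² = (0.530)·π·(0.00170)² = 4.812×10⁻⁶ A·m².
U = −m·B = −mB cosθ.
U = −(4.812×10⁻⁶)(0.0174)·cos25° = -7.588×10⁻⁸ J.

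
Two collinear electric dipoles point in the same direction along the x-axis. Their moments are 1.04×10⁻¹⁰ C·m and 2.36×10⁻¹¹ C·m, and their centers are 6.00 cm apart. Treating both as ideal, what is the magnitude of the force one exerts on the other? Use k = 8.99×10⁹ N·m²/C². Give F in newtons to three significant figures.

F ≈ 1.02×10⁻⁵ N

On-axis field of dipole 1 at distance r: E = 2kp₁/r³. Force on dipole 2 is F = p₂·dE/dr (gradient along axis).
dE/dr = −6kp₁/r⁴, so |F| = 6kp₁p₂/r⁴ (attractive for aligned moments).
F = 6(8.99×10⁹)(1.04×10⁻¹⁰)(2.36×10⁻¹¹)/(0.0600)⁴ = 1.022×10⁻⁵ N.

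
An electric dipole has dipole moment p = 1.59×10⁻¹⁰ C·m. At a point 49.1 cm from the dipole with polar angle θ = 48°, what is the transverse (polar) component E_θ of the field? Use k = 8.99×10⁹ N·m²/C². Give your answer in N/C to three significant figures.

For a dipole, E_θ = (kp sinθ)/r³.
kp/r³ = (8.99×10⁹)(1.59×10⁻¹⁰)/(0.491)³ = 12.08 N/C.
E_θ = 12.08·sin48° = 8.974 N/C.

E_θ ≈ 8.97 N/C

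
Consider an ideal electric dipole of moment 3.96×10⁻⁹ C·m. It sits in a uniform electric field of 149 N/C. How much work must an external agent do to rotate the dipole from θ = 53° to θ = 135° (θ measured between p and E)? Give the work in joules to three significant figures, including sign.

W ≈ 7.72×10⁻⁷ J

W_ext = ΔU = U(θ₂) − U(θ₁) = −pE cosθ₂ − (−pE cosθ₁) = pE(cosθ₁ − cosθ₂).
W = (3.96×10⁻⁹)(149)·(cos53° − cos135°) = (5.900×10⁻⁷)·(+1.3089) = 7.723×10⁻⁷ J.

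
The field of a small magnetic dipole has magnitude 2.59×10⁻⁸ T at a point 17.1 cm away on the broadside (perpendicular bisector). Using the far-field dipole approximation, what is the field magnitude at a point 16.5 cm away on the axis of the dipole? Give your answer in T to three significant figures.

Dipole fields scale as 1/r³ in the far field.
The axial field is twice the equatorial field at the same r, so the geometry factor is 2/1.
B₂ = B₁ · (2/1) · (r₁/r₂)³ = 2.59×10⁻⁸ · 2 · (17.1/16.5)³.
(r₁/r₂)³ = (1.036)³ = 1.113.
B₂ ≈ 5.766×10⁻⁸ T.

B ≈ 5.77×10⁻⁸ T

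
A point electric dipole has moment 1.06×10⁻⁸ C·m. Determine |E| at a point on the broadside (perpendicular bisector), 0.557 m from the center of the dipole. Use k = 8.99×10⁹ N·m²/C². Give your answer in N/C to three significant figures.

E ≈ 551 N/C

In the equatorial plane E = kp/r³.
E = (8.99×10⁹)(1.06×10⁻⁸) / (0.557)³ = 551.4 N/C.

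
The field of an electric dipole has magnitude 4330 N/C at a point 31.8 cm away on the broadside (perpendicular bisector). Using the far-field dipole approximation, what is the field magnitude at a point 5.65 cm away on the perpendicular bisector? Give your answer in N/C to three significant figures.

Dipole fields scale as 1/r³ in the far field; the geometry is the same at both points.
E₂ = E₁ · (r₁/r₂)³ = 4330 · (31.8/5.65)³.
(r₁/r₂)³ = (5.628)³ = 178.3.
E₂ ≈ 7.720×10⁵ N/C.

E ≈ 7.72×10⁵ N/C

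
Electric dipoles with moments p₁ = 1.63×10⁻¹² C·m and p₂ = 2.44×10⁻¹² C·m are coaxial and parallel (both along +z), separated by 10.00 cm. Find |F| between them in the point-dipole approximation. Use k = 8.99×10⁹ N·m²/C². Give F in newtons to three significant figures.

F ≈ 2.15×10⁻⁹ N

On-axis field of dipole 1 at distance r: E = 2kp₁/r³. Force on dipole 2 is F = p₂·dE/dr (gradient along axis).
dE/dr = −6kp₁/r⁴, so |F| = 6kp₁p₂/r⁴ (attractive for aligned moments).
F = 6(8.99×10⁹)(1.63×10⁻¹²)(2.44×10⁻¹²)/(0.100)⁴ = 2.145×10⁻⁹ N.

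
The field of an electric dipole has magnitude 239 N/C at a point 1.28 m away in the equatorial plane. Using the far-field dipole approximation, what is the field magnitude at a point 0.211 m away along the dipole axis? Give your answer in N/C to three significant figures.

E ≈ 1.07×10⁵ N/C

Dipole fields scale as 1/r³ in the far field.
The axial field is twice the equatorial field at the same r, so the geometry factor is 2/1.
E₂ = E₁ · (2/1) · (r₁/r₂)³ = 239 · 2 · (1.28/0.211)³.
(r₁/r₂)³ = (6.066)³ = 223.2.
E₂ ≈ 1.067×10⁵ N/C.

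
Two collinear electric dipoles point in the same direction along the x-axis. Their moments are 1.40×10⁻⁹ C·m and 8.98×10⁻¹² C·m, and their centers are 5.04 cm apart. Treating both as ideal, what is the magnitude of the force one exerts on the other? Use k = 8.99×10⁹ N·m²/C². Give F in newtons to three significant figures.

F ≈ 1.05×10⁻⁴ N

On-axis field of dipole 1 at distance r: E = 2kp₁/r³. Force on dipole 2 is F = p₂·dE/dr (gradient along axis).
dE/dr = −6kp₁/r⁴, so |F| = 6kp₁p₂/r⁴ (attractive for aligned moments).
F = 6(8.99×10⁹)(1.40×10⁻⁹)(8.98×10⁻¹²)/(0.0504)⁴ = 1.051×10⁻⁴ N.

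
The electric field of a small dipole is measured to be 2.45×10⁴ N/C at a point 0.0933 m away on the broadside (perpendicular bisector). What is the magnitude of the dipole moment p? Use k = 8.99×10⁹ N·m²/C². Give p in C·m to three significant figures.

In the equatorial plane E = kp/r³, so p = Er³/(k).
p = (2.45×10⁴)·(0.0933)³ / (8.99×10⁹) = 2.213×10⁻⁹ C·m.

p ≈ 2.21×10⁻⁹ C·m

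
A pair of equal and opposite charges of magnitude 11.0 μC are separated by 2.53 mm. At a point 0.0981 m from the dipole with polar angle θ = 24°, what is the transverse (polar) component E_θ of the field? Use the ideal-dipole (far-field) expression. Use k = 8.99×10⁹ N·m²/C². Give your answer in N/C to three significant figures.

Dipole moment p = qd = (1.10×10⁻⁵ C)(0.00253 m) = 2.783×10⁻⁸ C·m.
For a dipole, E_θ = (kp sinθ)/r³.
kp/r³ = (8.99×10⁹)(2.783×10⁻⁸)/(0.0981)³ = 2.650×10⁵ N/C.
E_θ = 2.650×10⁵·sin24° = 1.078×10⁵ N/C.

E_θ ≈ 1.08×10⁵ N/C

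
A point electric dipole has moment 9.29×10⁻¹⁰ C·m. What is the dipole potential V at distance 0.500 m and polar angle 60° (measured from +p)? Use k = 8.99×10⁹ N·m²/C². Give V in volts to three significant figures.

V ≈ 16.7 V

The dipole potential is V = kp cosθ / r².
V = (8.99×10⁹)(9.29×10⁻¹⁰)·cos60° / (0.500)² = 16.70 V.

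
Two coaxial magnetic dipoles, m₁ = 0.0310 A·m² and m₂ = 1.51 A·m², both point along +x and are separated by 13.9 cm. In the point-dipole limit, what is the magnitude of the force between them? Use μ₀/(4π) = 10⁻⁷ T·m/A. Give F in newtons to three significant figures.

F ≈ 7.52×10⁻⁵ N

On-axis B of dipole 1: B = (μ₀/4π)·2m₁/r³. Force on dipole 2: F = m₂·dB/dr.
dB/dr = −(μ₀/4π)·6m₁/r⁴, so |F| = (μ₀/4π)·6m₁m₂/r⁴.
F = 6(10⁻⁷)(0.0310)(1.51)/(0.139)⁴ = 7.524×10⁻⁵ N.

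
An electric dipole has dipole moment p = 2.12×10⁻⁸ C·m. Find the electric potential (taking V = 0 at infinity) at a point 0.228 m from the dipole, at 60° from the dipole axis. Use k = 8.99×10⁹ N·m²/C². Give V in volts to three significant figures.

V ≈ 1830 V

The dipole potential is V = kp cosθ / r².
V = (8.99×10⁹)(2.12×10⁻⁸)·cos60° / (0.228)² = 1833 V.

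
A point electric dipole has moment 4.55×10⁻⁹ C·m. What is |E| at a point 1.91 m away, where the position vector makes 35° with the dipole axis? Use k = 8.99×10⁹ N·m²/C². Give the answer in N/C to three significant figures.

At angle θ the dipole field magnitude is E = (kp/r³)·√(1 + 3cos²θ).
kp/r³ = (8.99×10⁹)(4.55×10⁻⁹) / (1.91)³ = 5.870 N/C.
√(1 + 3cos²35°) = √(1 + 3·0.6710) = √3.0130 ≈ 1.7358.
E ≈ 5.870 × 1.736 = 10.19 N/C.

E ≈ 10.2 N/C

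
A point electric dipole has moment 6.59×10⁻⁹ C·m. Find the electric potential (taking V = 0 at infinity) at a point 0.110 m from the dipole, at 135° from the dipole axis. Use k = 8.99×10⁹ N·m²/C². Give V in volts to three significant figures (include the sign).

The dipole potential is V = kp cosθ / r².
V = (8.99×10⁹)(6.59×10⁻⁹)·cos135° / (0.110)² = -3462 V.

V ≈ -3460 V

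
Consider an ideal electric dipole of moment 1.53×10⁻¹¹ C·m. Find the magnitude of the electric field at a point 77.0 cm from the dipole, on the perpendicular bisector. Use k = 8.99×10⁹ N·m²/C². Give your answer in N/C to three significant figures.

E ≈ 0.301 N/C

In the equatorial plane E = kp/r³.
E = (8.99×10⁹)(1.53×10⁻¹¹) / (0.770)³ = 0.3013 N/C.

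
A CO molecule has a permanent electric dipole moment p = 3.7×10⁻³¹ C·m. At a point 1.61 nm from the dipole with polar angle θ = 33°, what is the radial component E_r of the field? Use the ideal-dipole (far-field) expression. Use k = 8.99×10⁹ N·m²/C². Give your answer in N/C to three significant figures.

E_r ≈ 1.34×10⁶ N/C

For a dipole, E_r = (2kp cosθ)/r³.
kp/r³ = (8.99×10⁹)(3.70×10⁻³¹)/(1.61×10⁻⁹)³ = 7.970×10⁵ N/C.
E_r = 2·7.970×10⁵·cos33° = 1.337×10⁶ N/C.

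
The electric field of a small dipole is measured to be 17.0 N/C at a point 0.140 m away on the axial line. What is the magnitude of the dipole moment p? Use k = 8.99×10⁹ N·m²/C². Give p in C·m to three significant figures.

p ≈ 2.59×10⁻¹² C·m

On axis E = 2kp/r³, so p = Er³/(2k).
p = (17.0)·(0.140)³ / (2·8.99×10⁹) = 2.594×10⁻¹² C·m.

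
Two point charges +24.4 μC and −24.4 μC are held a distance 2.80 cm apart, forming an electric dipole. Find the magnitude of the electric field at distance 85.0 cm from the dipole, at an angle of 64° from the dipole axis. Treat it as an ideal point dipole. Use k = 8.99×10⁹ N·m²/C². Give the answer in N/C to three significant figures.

E ≈ 1.26×10⁴ N/C

Dipole moment p = qd = (2.44×10⁻⁵ C)(0.0280 m) = 6.832×10⁻⁷ C·m.
At angle θ the dipole field magnitude is E = (kp/r³)·√(1 + 3cos²θ).
kp/r³ = (8.99×10⁹)(6.832×10⁻⁷) / (0.850)³ = 1.000×10⁴ N/C.
√(1 + 3cos²64°) = √(1 + 3·0.1922) = √1.5765 ≈ 1.2556.
E ≈ 1.000×10⁴ × 1.256 = 1.256×10⁴ N/C.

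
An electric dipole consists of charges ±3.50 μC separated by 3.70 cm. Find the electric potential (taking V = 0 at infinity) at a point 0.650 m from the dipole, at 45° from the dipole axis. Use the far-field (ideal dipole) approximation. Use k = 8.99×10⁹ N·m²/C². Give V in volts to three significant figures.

V ≈ 1950 V

Dipole moment p = qd = (3.50×10⁻⁶ C)(0.0370 m) = 1.295×10⁻⁷ C·m.
The dipole potential is V = kp cosθ / r².
V = (8.99×10⁹)(1.295×10⁻⁷)·cos45° / (0.650)² = 1948 V.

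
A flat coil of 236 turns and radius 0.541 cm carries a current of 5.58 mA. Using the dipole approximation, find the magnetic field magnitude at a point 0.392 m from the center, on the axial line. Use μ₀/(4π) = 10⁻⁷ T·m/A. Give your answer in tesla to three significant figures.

m = NIA = NIπa² = 236·(0.00558)·π·(0.00541)² = 1.211×10⁻⁴ A·m².
On axis B = (μ₀/4π)·2m/r³.
B = 2·(10⁻⁷)·(1.211×10⁻⁴) / (0.392)³ = 4.021×10⁻¹⁰ T.

B ≈ 4.02×10⁻¹⁰ T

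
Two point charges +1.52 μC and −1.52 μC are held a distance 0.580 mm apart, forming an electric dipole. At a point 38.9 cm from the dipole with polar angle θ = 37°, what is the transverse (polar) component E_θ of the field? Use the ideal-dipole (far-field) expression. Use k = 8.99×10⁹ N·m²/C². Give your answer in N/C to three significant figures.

Dipole moment p = qd = (1.52×10⁻⁶ C)(5.80×10⁻⁴ m) = 8.816×10⁻¹⁰ C·m.
For a dipole, E_θ = (kp sinθ)/r³.
kp/r³ = (8.99×10⁹)(8.816×10⁻¹⁰)/(0.389)³ = 134.6 N/C.
E_θ = 134.6·sin37° = 81.03 N/C.

E_θ ≈ 81.0 N/C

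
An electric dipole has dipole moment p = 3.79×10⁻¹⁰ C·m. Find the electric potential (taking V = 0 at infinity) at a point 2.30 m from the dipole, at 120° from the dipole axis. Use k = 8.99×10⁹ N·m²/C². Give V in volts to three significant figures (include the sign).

The dipole potential is V = kp cosθ / r².
V = (8.99×10⁹)(3.79×10⁻¹⁰)·cos120° / (2.30)² = -0.3220 V.

V ≈ -0.322 V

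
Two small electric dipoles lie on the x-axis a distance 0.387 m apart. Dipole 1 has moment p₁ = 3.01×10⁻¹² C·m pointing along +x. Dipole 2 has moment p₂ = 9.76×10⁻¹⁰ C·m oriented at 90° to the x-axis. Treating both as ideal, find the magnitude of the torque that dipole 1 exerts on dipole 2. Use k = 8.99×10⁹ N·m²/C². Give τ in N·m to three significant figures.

τ ≈ 9.11×10⁻¹⁰ N·m

The second dipole sits on the axis of the first, so the field there is axial: E₁ = 2kp₁/r³ along +x.
E₁ = 2(8.99×10⁹)(3.01×10⁻¹²)/(0.387)³ = 0.9337 N/C.
Torque on the second dipole: τ = p₂ E₁ sinθ.
τ = (9.76×10⁻¹⁰)(0.9337)·sin90° = 9.113×10⁻¹⁰ N·m.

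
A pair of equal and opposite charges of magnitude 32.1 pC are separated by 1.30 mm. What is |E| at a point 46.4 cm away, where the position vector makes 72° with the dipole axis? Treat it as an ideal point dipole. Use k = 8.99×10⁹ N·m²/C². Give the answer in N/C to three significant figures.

E ≈ 0.00426 N/C

Dipole moment p = qd = (3.21×10⁻¹¹ C)(0.00130 m) = 4.173×10⁻¹⁴ C·m.
At angle θ the dipole field magnitude is E = (kp/r³)·√(1 + 3cos²θ).
kp/r³ = (8.99×10⁹)(4.173×10⁻¹⁴) / (0.464)³ = 0.003755 N/C.
√(1 + 3cos²72°) = √(1 + 3·0.0955) = √1.2865 ≈ 1.1342.
E ≈ 0.003755 × 1.134 = 0.004259 N/C.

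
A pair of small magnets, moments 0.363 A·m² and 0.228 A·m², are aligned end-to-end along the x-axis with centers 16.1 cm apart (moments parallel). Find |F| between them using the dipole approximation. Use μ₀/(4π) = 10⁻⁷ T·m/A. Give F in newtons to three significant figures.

On-axis B of dipole 1: B = (μ₀/4π)·2m₁/r³. Force on dipole 2: F = m₂·dB/dr.
dB/dr = −(μ₀/4π)·6m₁/r⁴, so |F| = (μ₀/4π)·6m₁m₂/r⁴.
F = 6(10⁻⁷)(0.363)(0.228)/(0.161)⁴ = 7.391×10⁻⁵ N.

F ≈ 7.39×10⁻⁵ N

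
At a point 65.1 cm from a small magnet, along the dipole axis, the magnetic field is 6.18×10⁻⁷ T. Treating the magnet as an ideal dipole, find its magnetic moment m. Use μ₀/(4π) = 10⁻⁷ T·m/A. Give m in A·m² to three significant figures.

m ≈ 0.853 A·m²

On axis B = (μ₀/4π)·2m/r³, so m = Br³·4π/(μ₀·2).
m = (6.18×10⁻⁷)·(0.651)³ / (2·10⁻⁷) = 0.8525 A·m².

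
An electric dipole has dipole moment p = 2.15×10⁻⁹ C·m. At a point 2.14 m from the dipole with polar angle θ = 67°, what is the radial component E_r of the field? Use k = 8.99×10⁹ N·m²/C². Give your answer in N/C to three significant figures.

E_r ≈ 1.54 N/C

For a dipole, E_r = (2kp cosθ)/r³.
kp/r³ = (8.99×10⁹)(2.15×10⁻⁹)/(2.14)³ = 1.972 N/C.
E_r = 2·1.972·cos67° = 1.541 N/C.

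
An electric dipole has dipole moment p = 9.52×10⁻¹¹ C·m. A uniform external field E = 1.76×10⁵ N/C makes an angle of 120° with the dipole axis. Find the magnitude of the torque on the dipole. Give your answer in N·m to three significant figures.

τ ≈ 1.45×10⁻⁵ N·m

Torque on an electric dipole: τ = pE sinθ.
τ = (9.52×10⁻¹¹)(1.76×10⁵)·sin120° = 1.451×10⁻⁵ N·m.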